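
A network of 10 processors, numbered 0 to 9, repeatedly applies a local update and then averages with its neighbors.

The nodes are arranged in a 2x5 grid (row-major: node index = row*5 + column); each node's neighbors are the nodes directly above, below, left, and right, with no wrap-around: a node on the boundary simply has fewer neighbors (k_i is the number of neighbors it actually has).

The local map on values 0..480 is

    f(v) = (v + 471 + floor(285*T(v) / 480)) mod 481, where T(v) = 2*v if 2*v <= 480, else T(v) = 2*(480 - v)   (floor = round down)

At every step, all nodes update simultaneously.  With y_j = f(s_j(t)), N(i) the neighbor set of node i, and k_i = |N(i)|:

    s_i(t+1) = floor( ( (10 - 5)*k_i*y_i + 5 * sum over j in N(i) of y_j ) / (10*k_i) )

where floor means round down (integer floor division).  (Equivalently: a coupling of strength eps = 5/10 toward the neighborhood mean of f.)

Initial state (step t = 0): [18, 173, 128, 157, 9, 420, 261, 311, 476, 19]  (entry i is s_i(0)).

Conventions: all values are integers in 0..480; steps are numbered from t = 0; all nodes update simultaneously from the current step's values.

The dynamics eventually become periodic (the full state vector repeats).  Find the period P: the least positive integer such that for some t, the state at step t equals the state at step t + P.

Simulating step by step:
t=0: [18, 173, 128, 157, 9, 420, 261, 311, 476, 19]
t=1: [106, 238, 255, 291, 95, 14, 79, 138, 299, 135]
t=2: [122, 83, 72, 53, 175, 105, 137, 181, 111, 197]
t=3: [225, 200, 183, 177, 317, 245, 273, 303, 267, 361]
t=4: [115, 283, 332, 261, 106, 23, 93, 85, 82, 17]
t=5: [136, 87, 46, 82, 124, 128, 136, 150, 123, 111]
t=6: [256, 200, 156, 186, 230, 278, 271, 265, 249, 246]
t=7: [128, 278, 307, 260, 113, 27, 94, 79, 92, 27]
t=8: [153, 94, 46, 89, 138, 140, 137, 148, 135, 131]
t=9: [284, 214, 160, 203, 260, 301, 278, 267, 271, 282]
t=10: [132, 294, 323, 283, 130, 23, 97, 79, 95, 27]
t=11: [154, 94, 44, 94, 155, 140, 138, 150, 137, 142]
t=12: [285, 214, 161, 214, 288, 302, 280, 270, 280, 304]
t=13: [132, 294, 328, 294, 132, 23, 97, 79, 97, 23]
t=14: [154, 94, 43, 94, 154, 140, 138, 151, 138, 140]
t=15: [285, 214, 160, 214, 285, 302, 280, 271, 280, 302]
t=16: [132, 294, 327, 294, 132, 23, 97, 79, 97, 23]
t=17: [154, 94, 43, 94, 154, 140, 138, 151, 138, 140]

Answer: 3
Key observation: The state at step 14, [154, 94, 43, 94, 154, 140, 138, 151, 138, 140], reappears at step 17 — and no state repeats earlier — so the cycle the system enters has period 3.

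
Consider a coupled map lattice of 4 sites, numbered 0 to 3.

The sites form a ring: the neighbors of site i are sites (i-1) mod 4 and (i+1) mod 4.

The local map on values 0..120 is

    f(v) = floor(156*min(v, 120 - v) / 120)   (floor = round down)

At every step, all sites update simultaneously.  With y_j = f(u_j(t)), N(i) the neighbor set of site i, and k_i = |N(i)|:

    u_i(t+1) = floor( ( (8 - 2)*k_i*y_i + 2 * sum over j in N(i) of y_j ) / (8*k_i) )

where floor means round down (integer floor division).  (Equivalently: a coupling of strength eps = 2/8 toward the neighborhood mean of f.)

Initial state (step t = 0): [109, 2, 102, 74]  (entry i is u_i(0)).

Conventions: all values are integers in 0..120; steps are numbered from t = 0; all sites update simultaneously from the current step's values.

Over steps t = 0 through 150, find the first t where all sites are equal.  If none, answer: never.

Simulating step by step:
t=0: [109, 2, 102, 74]  (not all equal)
t=1: [18, 6, 24, 48]  (not all equal)
t=2: [25, 12, 31, 53]  (not all equal)
t=3: [34, 20, 40, 60]  (not all equal)
t=4: [46, 31, 52, 70]  (not all equal)
t=5: [57, 45, 63, 64]  (not all equal)
t=6: [71, 62, 71, 72]  (not all equal)
t=7: [64, 72, 64, 62]  (not all equal)
t=8: [71, 64, 71, 74]  (not all equal)
t=9: [63, 69, 63, 60]  (not all equal)
t=10: [73, 68, 73, 77]  (not all equal)
t=11: [61, 65, 61, 56]  (not all equal)
t=12: [74, 72, 74, 73]  (not all equal)
t=13: [59, 61, 59, 60]  (not all equal)
t=14: [76, 76, 76, 77]  (not all equal)
t=15: [56, 57, 56, 55]  (not all equal)
t=16: [72, 73, 72, 71]  (not all equal)
t=17: [62, 61, 62, 62]  (not all equal)
t=18: [75, 75, 75, 75]  (all equal)

Answer: 18
Key observation: Synchronization is absorbing here: once all sites are equal they stay equal, and step 18 is the first all-equal step.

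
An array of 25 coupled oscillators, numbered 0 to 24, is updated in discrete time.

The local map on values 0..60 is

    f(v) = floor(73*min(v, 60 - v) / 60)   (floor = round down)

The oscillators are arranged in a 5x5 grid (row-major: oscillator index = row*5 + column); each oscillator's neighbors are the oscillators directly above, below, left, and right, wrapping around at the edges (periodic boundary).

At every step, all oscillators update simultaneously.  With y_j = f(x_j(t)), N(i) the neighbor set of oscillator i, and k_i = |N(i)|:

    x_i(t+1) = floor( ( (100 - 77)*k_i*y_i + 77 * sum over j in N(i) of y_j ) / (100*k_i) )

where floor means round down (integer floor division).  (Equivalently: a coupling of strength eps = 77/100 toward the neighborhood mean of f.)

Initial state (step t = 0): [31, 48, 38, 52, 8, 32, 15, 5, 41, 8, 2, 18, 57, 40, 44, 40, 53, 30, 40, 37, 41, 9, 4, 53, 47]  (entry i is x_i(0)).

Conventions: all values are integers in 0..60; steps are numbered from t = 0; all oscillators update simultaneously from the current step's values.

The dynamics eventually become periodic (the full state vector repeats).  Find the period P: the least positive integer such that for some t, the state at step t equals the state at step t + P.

Simulating step by step:
t=0: [31, 48, 38, 52, 8, 32, 15, 5, 41, 8, 2, 18, 57, 40, 44, 40, 53, 30, 40, 37, 41, 9, 4, 53, 47]
t=1: [23, 20, 12, 14, 15, 20, 18, 14, 14, 18, 19, 10, 17, 18, 16, 17, 19, 15, 23, 21, 21, 11, 16, 11, 16]
t=2: [23, 19, 18, 15, 20, 23, 19, 17, 18, 19, 19, 19, 17, 20, 21, 23, 17, 21, 21, 22, 20, 20, 15, 18, 19]
t=3: [25, 23, 20, 20, 23, 24, 23, 20, 21, 23, 24, 21, 22, 23, 24, 24, 23, 21, 24, 25, 24, 21, 21, 21, 23]
t=4: [28, 26, 24, 24, 27, 28, 26, 25, 25, 27, 28, 26, 25, 27, 28, 28, 26, 26, 27, 28, 28, 26, 24, 25, 27]
t=5: [33, 31, 29, 29, 31, 33, 31, 30, 30, 32, 33, 31, 30, 31, 33, 33, 31, 30, 31, 33, 33, 31, 29, 30, 32]
t=6: [33, 34, 35, 35, 34, 32, 34, 35, 35, 33, 32, 34, 35, 34, 32, 32, 34, 35, 34, 32, 32, 34, 35, 35, 33]
t=7: [32, 31, 30, 30, 31, 32, 31, 30, 30, 32, 33, 31, 30, 31, 33, 33, 31, 30, 31, 33, 32, 31, 30, 30, 32]
t=8: [34, 35, 35, 35, 34, 33, 35, 35, 35, 34, 32, 34, 35, 34, 32, 32, 34, 35, 34, 32, 33, 35, 35, 35, 34]
t=9: [31, 30, 30, 30, 30, 31, 30, 30, 30, 31, 33, 31, 30, 31, 32, 33, 31, 30, 31, 32, 31, 30, 30, 30, 31]
t=10: [35, 35, 36, 36, 35, 34, 35, 36, 35, 35, 33, 34, 35, 35, 34, 33, 34, 35, 35, 34, 34, 35, 36, 35, 35]
t=11: [30, 29, 29, 29, 29, 30, 30, 29, 29, 30, 31, 30, 30, 30, 30, 31, 30, 30, 30, 30, 30, 30, 29, 29, 30]
t=12: [35, 35, 35, 35, 35, 35, 35, 35, 35, 35, 35, 35, 35, 35, 35, 35, 35, 35, 35, 35, 35, 35, 35, 35, 35]
t=13: [30, 30, 30, 30, 30, 30, 30, 30, 30, 30, 30, 30, 30, 30, 30, 30, 30, 30, 30, 30, 30, 30, 30, 30, 30]
t=14: [36, 36, 36, 36, 36, 36, 36, 36, 36, 36, 36, 36, 36, 36, 36, 36, 36, 36, 36, 36, 36, 36, 36, 36, 36]
t=15: [29, 29, 29, 29, 29, 29, 29, 29, 29, 29, 29, 29, 29, 29, 29, 29, 29, 29, 29, 29, 29, 29, 29, 29, 29]
t=16: [35, 35, 35, 35, 35, 35, 35, 35, 35, 35, 35, 35, 35, 35, 35, 35, 35, 35, 35, 35, 35, 35, 35, 35, 35]

Answer: 4
Key observation: The state at step 12, [35, 35, 35, 35, 35, 35, 35, 35, 35, 35, 35, 35, 35, 35, 35, 35, 35, 35, 35, 35, 35, 35, 35, 35, 35], reappears at step 16 — and no state repeats earlier — so the cycle the system enters has period 4.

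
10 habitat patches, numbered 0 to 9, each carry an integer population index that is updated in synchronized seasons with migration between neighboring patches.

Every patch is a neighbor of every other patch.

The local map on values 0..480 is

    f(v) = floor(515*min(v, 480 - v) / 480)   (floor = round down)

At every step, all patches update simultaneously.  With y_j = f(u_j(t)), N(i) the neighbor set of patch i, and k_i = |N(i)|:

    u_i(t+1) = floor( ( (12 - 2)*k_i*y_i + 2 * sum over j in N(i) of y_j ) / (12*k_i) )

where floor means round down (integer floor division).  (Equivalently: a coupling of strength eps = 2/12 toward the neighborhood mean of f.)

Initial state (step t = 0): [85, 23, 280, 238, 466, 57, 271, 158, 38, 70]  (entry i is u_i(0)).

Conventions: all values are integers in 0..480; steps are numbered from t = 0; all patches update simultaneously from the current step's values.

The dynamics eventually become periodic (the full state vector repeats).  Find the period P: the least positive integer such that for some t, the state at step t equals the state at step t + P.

Simulating step by step:
t=0: [85, 23, 280, 238, 466, 57, 271, 158, 38, 70]
t=1: [95, 41, 196, 229, 33, 71, 204, 159, 54, 82]
t=2: [105, 58, 194, 222, 51, 84, 200, 161, 69, 93]
t=3: [115, 75, 193, 218, 68, 97, 198, 164, 84, 105]
t=4: [126, 91, 194, 215, 84, 110, 198, 168, 99, 117]
t=5: [137, 106, 197, 215, 101, 123, 200, 174, 114, 129]
t=6: [148, 121, 201, 217, 117, 136, 203, 181, 129, 142]
t=7: [160, 136, 206, 220, 133, 149, 208, 189, 144, 155]
t=8: [173, 151, 213, 225, 149, 163, 215, 198, 159, 168]
t=9: [186, 167, 221, 232, 165, 177, 223, 208, 174, 182]
t=10: [200, 184, 231, 240, 182, 192, 233, 220, 189, 197]
t=11: [215, 201, 242, 250, 199, 208, 243, 233, 205, 212]
t=12: [230, 218, 250, 243, 216, 224, 250, 246, 221, 228]
t=13: [245, 234, 245, 251, 233, 240, 245, 249, 238, 243]
t=14: [251, 251, 251, 246, 249, 255, 251, 247, 254, 253]
t=15: [245, 245, 245, 249, 246, 241, 245, 248, 242, 243]
t=16: [251, 251, 251, 247, 251, 255, 251, 248, 254, 253]
t=17: [244, 244, 244, 248, 244, 241, 244, 247, 242, 243]
t=18: [252, 252, 252, 248, 252, 255, 252, 249, 254, 253]
t=19: [244, 244, 244, 247, 244, 241, 244, 246, 242, 243]
t=20: [253, 253, 253, 249, 253, 255, 253, 251, 254, 253]
t=21: [243, 243, 243, 246, 243, 241, 243, 244, 242, 243]
t=22: [253, 253, 253, 251, 253, 255, 253, 253, 254, 253]
t=23: [242, 242, 242, 244, 242, 241, 242, 242, 242, 242]
t=24: [254, 254, 254, 253, 254, 255, 254, 254, 254, 254]
t=25: [242, 242, 242, 242, 242, 241, 242, 242, 242, 242]
t=26: [255, 255, 255, 255, 255, 255, 255, 255, 255, 255]
t=27: [241, 241, 241, 241, 241, 241, 241, 241, 241, 241]
t=28: [256, 256, 256, 256, 256, 256, 256, 256, 256, 256]
t=29: [240, 240, 240, 240, 240, 240, 240, 240, 240, 240]
t=30: [257, 257, 257, 257, 257, 257, 257, 257, 257, 257]
t=31: [239, 239, 239, 239, 239, 239, 239, 239, 239, 239]
t=32: [256, 256, 256, 256, 256, 256, 256, 256, 256, 256]

Answer: 4
Key observation: The state at step 28, [256, 256, 256, 256, 256, 256, 256, 256, 256, 256], reappears at step 32 — and no state repeats earlier — so the cycle the system enters has period 4.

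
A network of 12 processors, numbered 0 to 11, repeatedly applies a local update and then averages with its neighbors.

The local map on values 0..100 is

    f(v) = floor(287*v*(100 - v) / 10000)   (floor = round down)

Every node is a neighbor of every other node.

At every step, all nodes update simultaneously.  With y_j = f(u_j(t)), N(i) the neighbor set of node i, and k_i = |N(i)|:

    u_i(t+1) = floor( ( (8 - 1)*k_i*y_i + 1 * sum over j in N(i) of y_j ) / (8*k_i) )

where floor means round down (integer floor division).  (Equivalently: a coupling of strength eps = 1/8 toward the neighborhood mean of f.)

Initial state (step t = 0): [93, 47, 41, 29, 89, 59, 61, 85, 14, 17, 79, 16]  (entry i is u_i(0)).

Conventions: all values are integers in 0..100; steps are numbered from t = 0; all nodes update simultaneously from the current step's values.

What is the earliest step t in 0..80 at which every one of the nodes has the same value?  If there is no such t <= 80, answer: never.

Answer: 7
Key observation: Synchronization is absorbing here: once all nodes are equal they stay equal, and step 7 is the first all-equal step.

Derivation:
t=0: [93, 47, 41, 29, 89, 59, 61, 85, 14, 17, 79, 16]  (not all equal)
t=1: [22, 67, 66, 57, 30, 66, 65, 37, 35, 41, 47, 39]  (not all equal)
t=2: [51, 63, 64, 69, 60, 64, 64, 65, 64, 68, 70, 67]  (not all equal)
t=3: [70, 65, 65, 61, 67, 65, 65, 65, 65, 62, 60, 63]  (not all equal)
t=4: [60, 65, 65, 67, 63, 65, 65, 65, 65, 66, 67, 65]  (not all equal)
t=5: [67, 64, 64, 63, 65, 64, 64, 64, 64, 64, 63, 64]  (not all equal)
t=6: [63, 65, 65, 65, 65, 65, 65, 65, 65, 65, 65, 65]  (not all equal)
t=7: [65, 65, 65, 65, 65, 65, 65, 65, 65, 65, 65, 65]  (all equal)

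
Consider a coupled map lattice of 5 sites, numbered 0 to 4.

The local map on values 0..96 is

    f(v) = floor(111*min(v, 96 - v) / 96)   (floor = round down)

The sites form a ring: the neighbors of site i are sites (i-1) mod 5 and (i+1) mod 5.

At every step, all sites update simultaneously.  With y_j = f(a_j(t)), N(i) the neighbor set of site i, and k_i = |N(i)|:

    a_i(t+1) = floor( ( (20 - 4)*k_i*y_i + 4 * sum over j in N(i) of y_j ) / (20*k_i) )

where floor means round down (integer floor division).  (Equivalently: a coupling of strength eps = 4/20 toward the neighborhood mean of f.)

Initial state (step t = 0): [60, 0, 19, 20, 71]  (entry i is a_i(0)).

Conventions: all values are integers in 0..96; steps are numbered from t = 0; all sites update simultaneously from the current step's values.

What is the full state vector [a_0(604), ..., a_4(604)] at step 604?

Simulating step by step:
t=0: [60, 0, 19, 20, 71]
t=1: [35, 6, 19, 23, 28]
t=2: [35, 10, 20, 26, 32]
t=3: [36, 15, 22, 30, 36]
t=4: [38, 20, 25, 33, 40]
t=5: [41, 25, 28, 37, 44]
t=6: [45, 30, 32, 41, 48]
t=7: [50, 36, 37, 46, 53]
t=8: [51, 42, 43, 51, 49]
t=9: [51, 48, 49, 51, 53]
t=10: [52, 54, 53, 51, 49]
t=11: [50, 48, 49, 51, 53]
t=12: [52, 54, 53, 51, 49]

Answer: [52, 54, 53, 51, 49]
Key observation: The state at step 10, [52, 54, 53, 51, 49], reappears at step 12: the system is in a cycle of period 2 from step 10 on.  Therefore the state at step 604 equals the state at step 10 + ((604 - 10) mod 2) = 10, which is [52, 54, 53, 51, 49].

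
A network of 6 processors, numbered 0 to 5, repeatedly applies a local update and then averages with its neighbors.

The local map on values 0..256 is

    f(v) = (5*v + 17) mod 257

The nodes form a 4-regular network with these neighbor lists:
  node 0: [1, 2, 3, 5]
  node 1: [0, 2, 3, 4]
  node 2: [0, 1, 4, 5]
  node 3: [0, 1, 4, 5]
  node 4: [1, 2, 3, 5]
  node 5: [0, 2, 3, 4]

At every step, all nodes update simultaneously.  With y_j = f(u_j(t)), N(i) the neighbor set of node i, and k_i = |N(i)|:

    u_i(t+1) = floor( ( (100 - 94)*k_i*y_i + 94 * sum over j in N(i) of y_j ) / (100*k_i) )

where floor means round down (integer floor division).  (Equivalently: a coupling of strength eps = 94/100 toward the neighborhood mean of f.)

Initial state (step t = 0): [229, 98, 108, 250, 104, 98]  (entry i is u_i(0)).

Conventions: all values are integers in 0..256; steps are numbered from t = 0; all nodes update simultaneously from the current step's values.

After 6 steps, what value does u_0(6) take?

Answer: u_0(6) = 91

Derivation:
t=0: [229, 98, 108, 250, 104, 98]
t=1: [191, 118, 156, 168, 185, 118]
t=2: [82, 119, 132, 136, 80, 119]
t=3: [137, 164, 133, 134, 136, 164]
t=4: [122, 171, 128, 128, 122, 171]
t=5: [121, 126, 109, 109, 121, 126]
t=6: [91, 81, 116, 116, 91, 81]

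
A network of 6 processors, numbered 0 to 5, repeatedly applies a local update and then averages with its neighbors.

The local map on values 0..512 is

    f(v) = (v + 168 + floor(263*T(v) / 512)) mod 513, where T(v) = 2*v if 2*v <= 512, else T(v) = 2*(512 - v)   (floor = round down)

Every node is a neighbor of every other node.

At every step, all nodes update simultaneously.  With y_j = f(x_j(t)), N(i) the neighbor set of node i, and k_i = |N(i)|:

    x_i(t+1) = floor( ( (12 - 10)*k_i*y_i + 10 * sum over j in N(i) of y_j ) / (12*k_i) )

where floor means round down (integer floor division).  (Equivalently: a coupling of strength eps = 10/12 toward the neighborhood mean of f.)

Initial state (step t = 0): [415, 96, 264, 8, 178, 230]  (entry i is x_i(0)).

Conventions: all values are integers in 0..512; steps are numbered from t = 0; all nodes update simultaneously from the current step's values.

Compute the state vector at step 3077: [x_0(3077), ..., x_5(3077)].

Answer: [167, 167, 167, 167, 167, 167]
Key observation: The state at step 3, [167, 167, 167, 167, 167, 167], reappears at step 5: the system is in a cycle of period 2 from step 3 on.  Therefore the state at step 3077 equals the state at step 3 + ((3077 - 3) mod 2) = 3, which is [167, 167, 167, 167, 167, 167].

Derivation:
t=0: [415, 96, 264, 8, 178, 230]
t=1: [170, 170, 170, 170, 170, 170]
t=2: [512, 512, 512, 512, 512, 512]
t=3: [167, 167, 167, 167, 167, 167]
t=4: [506, 506, 506, 506, 506, 506]
t=5: [167, 167, 167, 167, 167, 167]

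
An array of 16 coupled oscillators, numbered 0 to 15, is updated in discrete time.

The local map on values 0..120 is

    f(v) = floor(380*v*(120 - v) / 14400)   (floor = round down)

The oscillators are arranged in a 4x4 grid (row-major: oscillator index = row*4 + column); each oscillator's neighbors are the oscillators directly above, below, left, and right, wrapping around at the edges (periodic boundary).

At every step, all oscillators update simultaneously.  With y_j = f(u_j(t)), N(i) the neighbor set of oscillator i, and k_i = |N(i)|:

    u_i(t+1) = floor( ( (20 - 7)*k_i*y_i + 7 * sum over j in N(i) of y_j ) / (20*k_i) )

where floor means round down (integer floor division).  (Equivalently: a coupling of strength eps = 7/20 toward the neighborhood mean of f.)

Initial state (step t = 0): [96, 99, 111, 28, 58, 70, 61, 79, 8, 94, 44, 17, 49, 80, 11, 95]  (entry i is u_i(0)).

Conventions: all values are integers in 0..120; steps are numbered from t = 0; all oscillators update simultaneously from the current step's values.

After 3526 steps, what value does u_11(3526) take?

Answer: u_11(3526) = 94
Key observation: The state at step 16, [94, 94, 94, 94, 94, 94, 94, 94, 94, 94, 94, 94, 94, 94, 94, 94], reappears at step 18: the system is in a cycle of period 2 from step 16 on.  Therefore the state at step 3526 equals the state at step 16 + ((3526 - 16) mod 2) = 16, which is [94, 94, 94, 94, 94, 94, 94, 94, 94, 94, 94, 94, 94, 94, 94, 94].

Derivation:
t=0: [96, 99, 111, 28, 58, 70, 61, 79, 8, 94, 44, 17, 49, 80, 11, 95]
t=1: [65, 58, 38, 63, 83, 86, 86, 81, 40, 66, 77, 52, 79, 75, 42, 60]
t=2: [92, 91, 84, 92, 82, 80, 78, 84, 85, 90, 87, 90, 86, 89, 86, 93]
t=3: [69, 71, 77, 69, 80, 81, 83, 78, 77, 73, 75, 72, 74, 72, 75, 68]
t=4: [90, 90, 87, 91, 85, 84, 82, 86, 87, 89, 88, 90, 89, 90, 89, 92]
t=5: [71, 72, 74, 70, 77, 77, 79, 76, 74, 72, 74, 71, 71, 71, 71, 68]
t=6: [90, 90, 89, 91, 87, 87, 86, 88, 89, 90, 89, 90, 91, 91, 90, 92]
t=7: [71, 71, 72, 69, 74, 74, 75, 73, 71, 71, 72, 71, 69, 69, 70, 68]
t=8: [91, 90, 91, 91, 89, 89, 89, 90, 90, 90, 90, 91, 91, 91, 91, 92]
t=9: [69, 70, 69, 69, 71, 71, 71, 70, 70, 70, 70, 69, 69, 69, 69, 67]
t=10: [91, 91, 91, 92, 91, 91, 91, 91, 91, 91, 91, 92, 92, 92, 92, 92]
t=11: [68, 68, 68, 67, 69, 69, 69, 68, 68, 68, 68, 67, 67, 67, 67, 67]
t=12: [92, 92, 92, 93, 92, 92, 92, 92, 92, 92, 92, 93, 93, 93, 93, 93]
t=13: [66, 66, 66, 66, 67, 67, 67, 66, 66, 66, 66, 66, 66, 66, 66, 66]
t=14: [93, 93, 93, 94, 93, 93, 93, 93, 93, 93, 93, 94, 94, 94, 94, 94]
t=15: [65, 65, 65, 64, 66, 66, 66, 65, 65, 65, 65, 64, 64, 64, 64, 64]
t=16: [94, 94, 94, 94, 94, 94, 94, 94, 94, 94, 94, 94, 94, 94, 94, 94]
t=17: [64, 64, 64, 64, 64, 64, 64, 64, 64, 64, 64, 64, 64, 64, 64, 64]
t=18: [94, 94, 94, 94, 94, 94, 94, 94, 94, 94, 94, 94, 94, 94, 94, 94]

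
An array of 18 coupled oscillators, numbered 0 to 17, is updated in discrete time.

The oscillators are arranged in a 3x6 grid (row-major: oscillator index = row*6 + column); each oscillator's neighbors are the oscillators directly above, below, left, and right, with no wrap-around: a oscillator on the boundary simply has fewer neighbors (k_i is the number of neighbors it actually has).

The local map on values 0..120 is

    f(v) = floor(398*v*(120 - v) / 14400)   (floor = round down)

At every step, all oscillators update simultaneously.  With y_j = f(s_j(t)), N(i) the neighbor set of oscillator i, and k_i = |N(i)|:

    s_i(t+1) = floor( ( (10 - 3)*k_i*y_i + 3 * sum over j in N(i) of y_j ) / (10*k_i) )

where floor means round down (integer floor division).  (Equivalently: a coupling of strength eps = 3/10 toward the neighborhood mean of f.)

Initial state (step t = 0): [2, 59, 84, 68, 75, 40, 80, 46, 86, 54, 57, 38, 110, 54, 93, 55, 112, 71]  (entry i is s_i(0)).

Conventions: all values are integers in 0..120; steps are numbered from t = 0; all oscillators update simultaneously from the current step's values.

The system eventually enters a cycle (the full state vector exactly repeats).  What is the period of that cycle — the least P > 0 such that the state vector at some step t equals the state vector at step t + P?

Simulating step by step:
t=0: [2, 59, 84, 68, 75, 40, 80, 46, 86, 54, 57, 38, 110, 54, 93, 55, 112, 71]
t=1: [32, 87, 85, 95, 93, 88, 74, 93, 81, 96, 91, 88, 48, 87, 75, 87, 46, 83]
t=2: [79, 78, 80, 66, 69, 75, 89, 73, 83, 66, 73, 77, 92, 81, 89, 80, 89, 84]
t=3: [87, 90, 88, 96, 96, 93, 78, 91, 85, 95, 92, 90, 74, 85, 79, 86, 79, 83]
t=4: [79, 74, 75, 64, 64, 68, 87, 75, 80, 67, 71, 74, 91, 82, 86, 80, 85, 83]
t=5: [88, 93, 93, 98, 98, 96, 80, 91, 88, 96, 95, 93, 75, 84, 82, 87, 84, 85]
t=6: [77, 70, 68, 60, 60, 63, 85, 74, 75, 65, 66, 69, 90, 83, 84, 78, 80, 80]
t=7: [90, 95, 96, 98, 98, 98, 83, 92, 93, 97, 97, 96, 76, 83, 84, 89, 89, 89]
t=8: [74, 66, 63, 59, 59, 59, 82, 72, 69, 62, 62, 63, 89, 83, 81, 75, 74, 74]
t=9: [93, 97, 98, 99, 99, 99, 86, 93, 96, 98, 98, 98, 78, 84, 88, 93, 94, 94]
t=10: [69, 62, 59, 57, 57, 57, 78, 69, 63, 59, 59, 59, 87, 81, 75, 68, 66, 65]
t=11: [96, 98, 99, 99, 99, 99, 90, 96, 98, 98, 98, 98, 81, 87, 93, 96, 98, 98]
t=12: [64, 59, 57, 57, 57, 57, 73, 64, 59, 59, 58, 58, 83, 77, 68, 62, 59, 59]
t=13: [98, 99, 99, 99, 99, 99, 94, 98, 98, 99, 99, 99, 86, 91, 96, 98, 99, 99]
t=14: [59, 57, 57, 57, 57, 57, 66, 60, 59, 57, 57, 57, 76, 70, 63, 59, 57, 57]
t=15: [98, 99, 99, 99, 99, 99, 97, 98, 99, 99, 99, 99, 93, 96, 98, 99, 99, 99]
t=16: [59, 57, 57, 57, 57, 57, 61, 59, 57, 57, 57, 57, 66, 62, 59, 57, 57, 57]
t=17: [99, 99, 99, 99, 99, 99, 98, 99, 99, 99, 99, 99, 98, 98, 99, 99, 99, 99]
t=18: [57, 57, 57, 57, 57, 57, 58, 57, 57, 57, 57, 57, 59, 58, 57, 57, 57, 57]
t=19: [99, 99, 99, 99, 99, 99, 99, 99, 99, 99, 99, 99, 99, 99, 99, 99, 99, 99]
t=20: [57, 57, 57, 57, 57, 57, 57, 57, 57, 57, 57, 57, 57, 57, 57, 57, 57, 57]
t=21: [99, 99, 99, 99, 99, 99, 99, 99, 99, 99, 99, 99, 99, 99, 99, 99, 99, 99]

Answer: 2
Key observation: The state at step 19, [99, 99, 99, 99, 99, 99, 99, 99, 99, 99, 99, 99, 99, 99, 99, 99, 99, 99], reappears at step 21 — and no state repeats earlier — so the cycle the system enters has period 2.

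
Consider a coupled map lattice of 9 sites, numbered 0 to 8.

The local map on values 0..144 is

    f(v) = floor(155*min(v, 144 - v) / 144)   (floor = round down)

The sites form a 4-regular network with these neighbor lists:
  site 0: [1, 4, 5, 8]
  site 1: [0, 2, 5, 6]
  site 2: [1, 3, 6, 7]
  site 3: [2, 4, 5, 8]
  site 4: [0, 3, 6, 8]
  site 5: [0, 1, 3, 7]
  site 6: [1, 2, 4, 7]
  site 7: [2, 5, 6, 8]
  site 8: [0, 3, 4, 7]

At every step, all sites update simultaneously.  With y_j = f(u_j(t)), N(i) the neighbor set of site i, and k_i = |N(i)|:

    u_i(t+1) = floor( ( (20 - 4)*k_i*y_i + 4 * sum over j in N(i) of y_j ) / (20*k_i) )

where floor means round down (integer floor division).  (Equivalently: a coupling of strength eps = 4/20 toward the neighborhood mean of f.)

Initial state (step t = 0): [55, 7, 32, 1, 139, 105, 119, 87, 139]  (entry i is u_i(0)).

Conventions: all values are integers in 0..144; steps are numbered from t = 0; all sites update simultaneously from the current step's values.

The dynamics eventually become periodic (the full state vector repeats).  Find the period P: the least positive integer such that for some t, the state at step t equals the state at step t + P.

Simulating step by step:
t=0: [55, 7, 32, 1, 139, 105, 119, 87, 139]
t=1: [50, 13, 31, 5, 8, 39, 26, 54, 10]
t=2: [46, 18, 31, 8, 11, 39, 27, 51, 14]
t=3: [43, 22, 31, 11, 13, 39, 29, 49, 18]
t=4: [41, 25, 32, 14, 15, 39, 30, 47, 21]
t=5: [40, 28, 33, 17, 18, 39, 31, 46, 23]
t=6: [40, 31, 34, 20, 21, 39, 33, 45, 25]
t=7: [40, 34, 35, 23, 23, 40, 34, 45, 27]
t=8: [41, 36, 36, 25, 25, 41, 36, 45, 30]
t=9: [42, 38, 37, 27, 27, 43, 37, 46, 32]
t=10: [43, 40, 39, 30, 30, 44, 39, 47, 34]
t=11: [44, 43, 41, 33, 33, 46, 41, 48, 36]
t=12: [46, 46, 44, 36, 36, 48, 44, 49, 38]
t=13: [48, 48, 46, 39, 39, 50, 46, 50, 40]
t=14: [50, 50, 48, 42, 42, 52, 48, 52, 43]
t=15: [52, 52, 51, 45, 45, 54, 51, 54, 46]
t=16: [54, 55, 53, 48, 48, 57, 53, 57, 49]
t=17: [57, 58, 57, 51, 51, 60, 57, 60, 52]
t=18: [60, 61, 60, 54, 54, 63, 60, 63, 55]
t=19: [63, 64, 63, 58, 58, 66, 63, 66, 59]
t=20: [66, 68, 67, 62, 62, 70, 67, 70, 63]
t=21: [70, 72, 71, 66, 66, 74, 71, 74, 67]
t=22: [74, 76, 75, 71, 71, 74, 75, 74, 72]
t=23: [75, 73, 74, 75, 75, 74, 74, 75, 76]
t=24: [74, 75, 74, 74, 74, 74, 74, 74, 73]
t=25: [75, 74, 74, 75, 75, 74, 74, 75, 75]
t=26: [74, 74, 74, 74, 74, 74, 74, 74, 74]
t=27: [75, 75, 75, 75, 75, 75, 75, 75, 75]
t=28: [74, 74, 74, 74, 74, 74, 74, 74, 74]

Answer: 2
Key observation: The state at step 26, [74, 74, 74, 74, 74, 74, 74, 74, 74], reappears at step 28 — and no state repeats earlier — so the cycle the system enters has period 2.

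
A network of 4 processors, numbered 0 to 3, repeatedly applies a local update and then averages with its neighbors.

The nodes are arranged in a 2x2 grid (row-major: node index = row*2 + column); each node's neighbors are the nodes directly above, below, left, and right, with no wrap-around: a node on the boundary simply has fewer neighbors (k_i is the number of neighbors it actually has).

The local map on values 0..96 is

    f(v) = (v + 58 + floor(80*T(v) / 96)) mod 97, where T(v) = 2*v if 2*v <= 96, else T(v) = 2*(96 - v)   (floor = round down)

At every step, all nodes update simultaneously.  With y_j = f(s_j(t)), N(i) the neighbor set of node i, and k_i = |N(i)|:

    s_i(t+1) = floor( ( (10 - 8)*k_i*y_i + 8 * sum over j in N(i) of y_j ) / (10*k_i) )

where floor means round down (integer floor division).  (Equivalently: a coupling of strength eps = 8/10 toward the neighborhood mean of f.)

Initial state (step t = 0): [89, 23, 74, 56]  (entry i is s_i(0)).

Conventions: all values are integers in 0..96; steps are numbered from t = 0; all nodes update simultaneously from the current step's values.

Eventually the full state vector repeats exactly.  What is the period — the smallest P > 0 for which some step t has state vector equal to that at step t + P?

Simulating step by step:
t=0: [89, 23, 74, 56]
t=1: [49, 62, 71, 53]
t=2: [78, 85, 83, 77]
t=3: [65, 68, 68, 65]
t=4: [75, 76, 76, 75]
t=5: [70, 70, 70, 70]
t=6: [74, 74, 74, 74]
t=7: [71, 71, 71, 71]
t=8: [73, 73, 73, 73]
t=9: [72, 72, 72, 72]
t=10: [73, 73, 73, 73]

Answer: 2
Key observation: The state at step 8, [73, 73, 73, 73], reappears at step 10 — and no state repeats earlier — so the cycle the system enters has period 2.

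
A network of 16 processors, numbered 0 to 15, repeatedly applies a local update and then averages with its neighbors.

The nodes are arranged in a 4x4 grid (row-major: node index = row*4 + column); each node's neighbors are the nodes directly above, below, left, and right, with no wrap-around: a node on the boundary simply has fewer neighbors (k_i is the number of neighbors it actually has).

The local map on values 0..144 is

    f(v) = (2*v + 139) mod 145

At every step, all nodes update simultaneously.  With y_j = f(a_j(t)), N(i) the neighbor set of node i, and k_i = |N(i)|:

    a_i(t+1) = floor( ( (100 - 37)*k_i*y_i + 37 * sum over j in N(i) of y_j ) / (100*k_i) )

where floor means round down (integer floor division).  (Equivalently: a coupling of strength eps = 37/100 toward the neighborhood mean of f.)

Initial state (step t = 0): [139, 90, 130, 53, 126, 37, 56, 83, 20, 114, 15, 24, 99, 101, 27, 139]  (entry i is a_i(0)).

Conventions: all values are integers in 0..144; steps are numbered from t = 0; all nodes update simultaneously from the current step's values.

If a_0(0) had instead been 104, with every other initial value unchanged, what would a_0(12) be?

Simulating step by step:
t=0: [104, 90, 130, 53, 126, 37, 56, 83, 20, 114, 15, 24, 99, 101, 27, 139]
t=1: [59, 47, 97, 85, 83, 71, 86, 40, 49, 64, 40, 46, 45, 53, 55, 96]
t=2: [89, 91, 42, 33, 51, 108, 43, 62, 85, 114, 77, 77, 88, 101, 92, 60]
t=3: [40, 40, 70, 74, 74, 67, 74, 91, 36, 61, 19, 30, 28, 48, 41, 78]
t=4: [86, 88, 128, 119, 122, 124, 119, 61, 79, 102, 56, 42, 60, 86, 63, 27]
t=5: [35, 43, 90, 95, 74, 84, 94, 104, 36, 54, 98, 82, 77, 48, 97, 66]
t=6: [81, 63, 37, 40, 107, 44, 37, 46, 72, 84, 46, 36, 30, 74, 59, 89]
t=7: [40, 95, 75, 75, 68, 76, 72, 79, 103, 52, 78, 66, 85, 112, 102, 49]
t=8: [77, 51, 130, 118, 97, 38, 101, 54, 65, 74, 41, 92, 35, 66, 54, 91]
t=9: [27, 82, 97, 92, 51, 74, 65, 85, 108, 126, 78, 46, 86, 117, 92, 44]
t=10: [50, 36, 48, 32, 91, 120, 97, 41, 67, 90, 34, 67, 40, 71, 41, 73]
t=11: [77, 75, 77, 67, 57, 71, 56, 76, 97, 56, 64, 114, 95, 107, 89, 125]
t=12: [48, 108, 48, 81, 90, 128, 91, 38, 58, 100, 106, 75, 44, 60, 52, 81]

Answer: a_0(12) = 48
Key observation: This trace re-runs the system from the modified initial state.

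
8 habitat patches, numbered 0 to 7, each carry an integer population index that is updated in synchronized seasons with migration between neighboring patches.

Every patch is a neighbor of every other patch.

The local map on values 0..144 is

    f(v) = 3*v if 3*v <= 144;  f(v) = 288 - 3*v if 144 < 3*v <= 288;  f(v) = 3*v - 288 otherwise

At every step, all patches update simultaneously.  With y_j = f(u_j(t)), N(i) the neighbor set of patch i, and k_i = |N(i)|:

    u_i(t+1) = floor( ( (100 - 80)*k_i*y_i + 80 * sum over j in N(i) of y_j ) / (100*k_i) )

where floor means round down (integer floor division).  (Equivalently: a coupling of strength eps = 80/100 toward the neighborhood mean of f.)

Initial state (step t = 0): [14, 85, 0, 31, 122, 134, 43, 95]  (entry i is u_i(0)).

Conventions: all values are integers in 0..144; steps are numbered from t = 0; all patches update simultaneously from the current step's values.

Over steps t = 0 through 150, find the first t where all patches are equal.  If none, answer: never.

Answer: 3
Key observation: Synchronization is absorbing here: once all patches are equal they stay equal, and step 3 is the first all-equal step.

Derivation:
t=0: [14, 85, 0, 31, 122, 134, 43, 95]  (not all equal)
t=1: [59, 59, 56, 64, 62, 66, 67, 56]  (not all equal)
t=2: [105, 105, 105, 103, 104, 103, 103, 105]  (not all equal)
t=3: [24, 24, 24, 24, 24, 24, 24, 24]  (all equal)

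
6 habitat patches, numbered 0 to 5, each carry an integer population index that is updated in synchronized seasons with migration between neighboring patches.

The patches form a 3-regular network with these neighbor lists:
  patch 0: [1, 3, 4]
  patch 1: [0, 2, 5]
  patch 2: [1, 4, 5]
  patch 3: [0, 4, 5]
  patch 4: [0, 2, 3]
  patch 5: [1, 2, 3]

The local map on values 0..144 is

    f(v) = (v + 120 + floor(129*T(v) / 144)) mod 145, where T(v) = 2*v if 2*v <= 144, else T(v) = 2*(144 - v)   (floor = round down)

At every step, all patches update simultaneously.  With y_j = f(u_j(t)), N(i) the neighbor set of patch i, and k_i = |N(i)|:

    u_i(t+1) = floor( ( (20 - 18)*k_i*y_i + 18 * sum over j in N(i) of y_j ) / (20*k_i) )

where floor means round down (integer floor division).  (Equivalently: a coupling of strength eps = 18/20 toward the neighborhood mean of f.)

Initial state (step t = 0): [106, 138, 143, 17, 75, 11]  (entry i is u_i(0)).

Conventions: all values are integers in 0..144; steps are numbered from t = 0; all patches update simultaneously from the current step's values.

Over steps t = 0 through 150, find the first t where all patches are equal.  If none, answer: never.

Simulating step by step:
t=0: [106, 138, 143, 17, 75, 11]  (not all equal)
t=1: [52, 50, 58, 13, 46, 79]  (not all equal)
t=2: [80, 95, 86, 75, 90, 80]  (not all equal)
t=3: [19, 21, 17, 22, 22, 20]  (not all equal)
t=4: [34, 27, 31, 31, 29, 30]  (not all equal)
t=5: [56, 61, 55, 60, 62, 57]  (not all equal)
t=6: [56, 117, 53, 94, 120, 94]  (not all equal)
t=7: [100, 93, 99, 85, 93, 83]  (not all equal)
t=8: [15, 13, 15, 15, 12, 15]  (not all equal)
t=9: [12, 15, 12, 13, 15, 14]  (not all equal)
t=10: [13, 10, 14, 12, 9, 11]  (not all equal)
t=11: [4, 9, 3, 5, 9, 7]  (not all equal)
t=12: [53, 119, 54, 94, 117, 92]  (not all equal)
t=13: [99, 92, 100, 84, 92, 84]  (not all equal)
t=14: [16, 12, 16, 15, 12, 15]  (not all equal)
t=15: [11, 17, 11, 14, 17, 14]  (not all equal)
t=16: [17, 9, 17, 13, 9, 13]  (not all equal)
t=17: [5, 16, 5, 11, 16, 11]  (not all equal)
t=18: [26, 83, 26, 47, 83, 47]  (not all equal)
t=19: [49, 62, 49, 63, 62, 63]  (not all equal)
t=20: [14, 68, 14, 36, 68, 36]  (not all equal)
t=21: [35, 32, 35, 39, 32, 39]  (not all equal)
t=22: [70, 74, 70, 74, 74, 74]  (not all equal)
t=23: [28, 26, 28, 27, 26, 27]  (not all equal)
t=24: [48, 51, 48, 50, 51, 50]  (not all equal)
t=25: [115, 111, 115, 113, 111, 113]  (not all equal)
t=26: [57, 127, 57, 99, 127, 99]  (not all equal)
t=27: [95, 96, 95, 83, 96, 83]  (not all equal)
t=28: [15, 15, 15, 16, 15, 16]  (not all equal)
t=29: [16, 16, 16, 17, 16, 17]  (not all equal)
t=30: [19, 19, 19, 20, 19, 20]  (not all equal)
t=31: [28, 28, 28, 28, 28, 28]  (all equal)

Answer: 31
Key observation: Synchronization is absorbing here: once all patches are equal they stay equal, and step 31 is the first all-equal step.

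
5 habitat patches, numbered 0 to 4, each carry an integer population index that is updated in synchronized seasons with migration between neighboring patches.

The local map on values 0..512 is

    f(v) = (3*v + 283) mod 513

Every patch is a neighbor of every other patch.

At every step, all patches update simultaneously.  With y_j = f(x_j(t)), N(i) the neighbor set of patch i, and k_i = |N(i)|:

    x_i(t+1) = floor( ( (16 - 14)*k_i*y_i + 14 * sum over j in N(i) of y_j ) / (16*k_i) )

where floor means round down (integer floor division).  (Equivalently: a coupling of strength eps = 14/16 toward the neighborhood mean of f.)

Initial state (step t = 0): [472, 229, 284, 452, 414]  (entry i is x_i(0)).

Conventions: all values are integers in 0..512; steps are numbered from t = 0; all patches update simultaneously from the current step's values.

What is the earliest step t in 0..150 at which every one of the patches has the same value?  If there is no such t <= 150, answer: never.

Simulating step by step:
t=0: [472, 229, 284, 452, 414]  (not all equal)
t=1: [274, 247, 279, 280, 243]  (not all equal)
t=2: [272, 232, 271, 270, 233]  (not all equal)
t=3: [243, 206, 243, 244, 206]  (not all equal)
t=4: [451, 461, 451, 450, 461]  (not all equal)
t=5: [109, 106, 109, 109, 106]  (not all equal)
t=6: [93, 93, 93, 93, 93]  (all equal)

Answer: 6
Key observation: Synchronization is absorbing here: once all patches are equal they stay equal, and step 6 is the first all-equal step.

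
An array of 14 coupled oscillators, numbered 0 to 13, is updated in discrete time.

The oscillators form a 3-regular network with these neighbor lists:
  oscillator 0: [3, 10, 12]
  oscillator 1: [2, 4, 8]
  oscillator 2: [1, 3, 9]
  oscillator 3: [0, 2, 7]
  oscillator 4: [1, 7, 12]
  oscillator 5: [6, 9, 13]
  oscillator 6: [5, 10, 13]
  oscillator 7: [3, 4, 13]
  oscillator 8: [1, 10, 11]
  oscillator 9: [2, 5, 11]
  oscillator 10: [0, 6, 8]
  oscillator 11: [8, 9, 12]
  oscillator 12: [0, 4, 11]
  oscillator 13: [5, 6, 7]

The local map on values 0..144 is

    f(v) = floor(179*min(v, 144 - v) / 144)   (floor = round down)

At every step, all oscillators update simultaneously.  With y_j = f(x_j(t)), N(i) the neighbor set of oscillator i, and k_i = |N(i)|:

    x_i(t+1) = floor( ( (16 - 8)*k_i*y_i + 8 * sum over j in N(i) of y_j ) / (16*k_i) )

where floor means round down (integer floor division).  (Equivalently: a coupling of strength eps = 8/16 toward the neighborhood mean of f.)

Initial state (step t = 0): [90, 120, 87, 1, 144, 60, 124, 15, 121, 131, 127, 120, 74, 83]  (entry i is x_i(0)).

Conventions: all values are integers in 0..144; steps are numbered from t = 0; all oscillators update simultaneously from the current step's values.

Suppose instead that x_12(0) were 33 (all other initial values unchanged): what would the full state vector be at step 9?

Simulating step by step:
t=0: [90, 120, 87, 1, 144, 60, 124, 15, 121, 131, 127, 120, 33, 83]
t=1: [44, 30, 42, 26, 14, 56, 40, 21, 27, 36, 30, 28, 36, 56]
t=2: [45, 35, 44, 38, 26, 61, 53, 32, 34, 47, 41, 37, 39, 58]
t=3: [51, 42, 51, 48, 37, 70, 65, 44, 44, 58, 52, 47, 46, 65]
t=4: [61, 53, 62, 59, 49, 82, 78, 57, 56, 70, 64, 59, 56, 76]
t=5: [74, 66, 76, 73, 64, 80, 81, 71, 70, 81, 77, 74, 69, 80]
t=6: [86, 82, 83, 87, 82, 78, 79, 85, 85, 80, 83, 85, 84, 80]
t=7: [72, 76, 75, 71, 75, 80, 79, 74, 74, 77, 75, 74, 74, 78]
t=8: [87, 84, 85, 87, 85, 80, 81, 86, 86, 83, 85, 86, 87, 82]
t=9: [70, 73, 73, 70, 72, 77, 77, 72, 72, 74, 73, 72, 70, 76]

Answer: [70, 73, 73, 70, 72, 77, 77, 72, 72, 74, 73, 72, 70, 76]
Key observation: This trace re-runs the system from the modified initial state.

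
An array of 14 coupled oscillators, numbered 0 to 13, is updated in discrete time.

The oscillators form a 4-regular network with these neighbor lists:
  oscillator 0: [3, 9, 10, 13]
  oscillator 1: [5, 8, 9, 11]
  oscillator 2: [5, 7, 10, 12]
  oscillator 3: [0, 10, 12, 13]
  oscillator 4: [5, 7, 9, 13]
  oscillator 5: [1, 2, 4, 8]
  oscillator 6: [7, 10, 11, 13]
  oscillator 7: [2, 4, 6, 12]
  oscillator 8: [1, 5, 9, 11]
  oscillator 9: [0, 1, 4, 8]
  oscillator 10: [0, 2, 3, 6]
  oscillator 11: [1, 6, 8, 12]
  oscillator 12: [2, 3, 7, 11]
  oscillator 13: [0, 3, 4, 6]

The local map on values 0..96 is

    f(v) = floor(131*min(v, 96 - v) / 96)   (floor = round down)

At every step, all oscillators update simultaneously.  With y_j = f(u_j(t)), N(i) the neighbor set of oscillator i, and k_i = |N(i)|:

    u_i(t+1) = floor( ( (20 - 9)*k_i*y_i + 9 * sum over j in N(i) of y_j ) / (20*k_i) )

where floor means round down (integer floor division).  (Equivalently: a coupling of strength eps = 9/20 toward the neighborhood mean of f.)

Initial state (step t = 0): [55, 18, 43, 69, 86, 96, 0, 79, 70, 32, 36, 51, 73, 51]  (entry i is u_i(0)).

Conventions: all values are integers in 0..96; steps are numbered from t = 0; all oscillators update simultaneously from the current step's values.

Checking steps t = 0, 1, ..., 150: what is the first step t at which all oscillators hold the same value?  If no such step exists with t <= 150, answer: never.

Answer: 18
Key observation: Synchronization is absorbing here: once all oscillators are equal they stay equal, and step 18 is the first all-equal step.

Derivation:
t=0: [55, 18, 43, 69, 86, 96, 0, 79, 70, 32, 36, 51, 73, 51]  (not all equal)
t=1: [51, 28, 43, 41, 21, 14, 21, 24, 33, 37, 43, 43, 37, 45]  (not all equal)
t=2: [58, 40, 49, 56, 33, 29, 38, 36, 43, 46, 54, 50, 50, 52]  (not all equal)
t=3: [54, 54, 58, 55, 48, 46, 53, 51, 56, 57, 56, 59, 59, 55]  (not all equal)
t=4: [55, 55, 53, 54, 61, 59, 56, 58, 54, 55, 54, 52, 51, 56]  (not all equal)
t=5: [55, 55, 56, 56, 49, 51, 54, 52, 56, 54, 56, 58, 58, 53]  (not all equal)
t=6: [55, 55, 55, 54, 61, 59, 56, 58, 54, 57, 54, 52, 52, 57]  (not all equal)
t=7: [55, 55, 54, 56, 49, 51, 54, 52, 55, 53, 56, 58, 58, 53]  (not all equal)
t=8: [55, 55, 56, 54, 61, 59, 56, 58, 55, 57, 54, 52, 53, 57]  (not all equal)
t=9: [55, 54, 54, 56, 49, 51, 54, 52, 54, 53, 56, 57, 56, 53]  (not all equal)
t=10: [55, 57, 57, 54, 61, 59, 56, 59, 57, 58, 54, 54, 54, 57]  (not all equal)
t=11: [54, 52, 53, 56, 48, 50, 54, 51, 52, 51, 55, 55, 55, 53]  (not all equal)
t=12: [57, 59, 58, 55, 62, 61, 57, 59, 59, 60, 55, 56, 55, 58]  (not all equal)
t=13: [52, 50, 51, 54, 47, 48, 52, 50, 50, 49, 54, 53, 53, 51]  (not all equal)
t=14: [59, 62, 60, 57, 63, 63, 59, 61, 62, 63, 58, 59, 58, 60]  (not all equal)
t=15: [49, 46, 48, 51, 45, 45, 49, 47, 46, 45, 50, 49, 50, 49]  (not all equal)
t=16: [63, 62, 63, 61, 61, 61, 63, 63, 62, 61, 62, 63, 62, 63]  (not all equal)
t=17: [45, 46, 45, 46, 46, 46, 45, 45, 46, 46, 45, 45, 45, 45]  (not all equal)
t=18: [61, 61, 61, 61, 61, 61, 61, 61, 61, 61, 61, 61, 61, 61]  (all equal)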